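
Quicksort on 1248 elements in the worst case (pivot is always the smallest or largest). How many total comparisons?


In the worst case, each partition step picks the worst pivot:
  Partition 1: 1247 comparisons (n-1 elements to compare)
  Partition 2: 1246 comparisons
  Partition 3: 1245 comparisons
  Partition 4: 1244 comparisons
  Partition 5: 1243 comparisons
  ...
  Last partition: 0 comparisons
Total = (n-1) + (n-2) + ... + 1 + 0 = n*(n-1)/2
= 1248*1247/2 = 778128


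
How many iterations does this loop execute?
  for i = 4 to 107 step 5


The loop variable i takes values starting at 4 and increments by 5 each iteration.
Sequence: i = 4, 9, 14, 19, 24, 29, 34, 39, 44, ...
The upper bound 107 is inclusive, so the count is floor((last - first) / step) + 1:
floor((107 - 4) / 5) + 1 = floor(103/5) + 1 = 20 + 1 = 21


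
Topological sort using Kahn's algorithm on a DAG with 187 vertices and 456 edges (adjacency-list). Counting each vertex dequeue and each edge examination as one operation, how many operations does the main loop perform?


Kahn's algorithm:
  1. Compute in-degrees: O(V + E)
  2. Process queue: each vertex dequeued once (O(V))
     each edge examined once (O(E))
Total = V + E = 187 + 456 = 643


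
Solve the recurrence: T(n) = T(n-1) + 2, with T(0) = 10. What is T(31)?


Unrolling the recurrence:
T(31) = T(30) + 2
       = T(29) + 2 + 2
       = T(28) + 2*3
       ...
       = T(0) + 2*31
       = 10 + 62 = 72


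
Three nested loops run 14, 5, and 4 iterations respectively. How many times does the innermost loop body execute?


Loop 1 (outermost): 14 iterations
Loop 2 (middle): 5 iterations per outer
Loop 3 (innermost): 4 iterations per middle
Total = 14 * 5 * 4 = 280


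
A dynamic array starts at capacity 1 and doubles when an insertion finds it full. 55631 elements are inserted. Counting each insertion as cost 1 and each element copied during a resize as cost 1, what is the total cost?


n = 55631
Insertion costs: 55631
Resizes copy 1, 2, 4, ... up to the largest power of 2 that is <= n-1 = 55630, i.e. 32768.
Copy costs = 1 + 2 + 4 + 8 + 16 + 32 + 64 + 128 + 256 + 512 + 1024 + 2048 + 4096 + 8192 + 16384 + 32768 = 65535
Total = 55631 + 65535 = 121166


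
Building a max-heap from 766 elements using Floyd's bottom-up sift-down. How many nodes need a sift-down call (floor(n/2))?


In a heap of 766 elements (0-indexed array):
  Last element index: 765
  Parent of last element: floor((765 - 1) / 2) = 382
  Internal nodes: indices 0 to 382
  Count = floor(766/2) = 383


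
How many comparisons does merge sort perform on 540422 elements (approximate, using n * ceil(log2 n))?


Recursion depth: ceil(log2(540422)) = 20
Each recursion level merges n = 540422 elements
Total = 540422 * 20 = 10808440


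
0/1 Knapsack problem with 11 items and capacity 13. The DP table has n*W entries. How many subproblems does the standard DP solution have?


The DP table is indexed by (item, capacity).
Rows: 11 items
Columns: 13 capacity values (1 to W)
Total subproblems = 11 * 13 = 143


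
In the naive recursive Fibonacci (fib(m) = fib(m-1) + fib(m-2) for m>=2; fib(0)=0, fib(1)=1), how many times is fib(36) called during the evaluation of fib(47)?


Let N(m) = number of times fib(m) is called while evaluating fib(47).
N(47) = 1 (the initial call).
N(46) = 1 (only fib(47) calls it).
For 1 <= m <= 45: fib(m) is called by fib(m+1) and fib(m+2), so
  N(m) = N(m+1) + N(m+2).
fib(0) is called only by fib(2), so N(0) = N(2).
Walk down from m=47:
  N(47)=1, N(46)=1, N(45)=2, N(44)=3, N(43)=5, N(42)=8, N(41)=13, N(40)=21, N(39)=34, N(38)=55, N(37)=89, N(36)=144
N(36) = 144


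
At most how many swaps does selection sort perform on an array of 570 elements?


Each of the 569 passes places one element in its final position.
Pass 1: swap minimum into position 0
Pass 2: swap minimum of remaining into position 1
...
Pass 569: last two elements, one swap
Maximum swaps = 570 - 1 = 569


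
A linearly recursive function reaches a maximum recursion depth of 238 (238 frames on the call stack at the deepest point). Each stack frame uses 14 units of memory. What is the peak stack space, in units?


Maximum recursion depth = 238 frames
Memory per frame = 14 units
Total stack space = depth * frame_size
= 238 * 14 = 3332


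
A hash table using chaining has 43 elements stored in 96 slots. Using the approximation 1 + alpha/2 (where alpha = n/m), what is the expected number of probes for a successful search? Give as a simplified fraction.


Load factor alpha = n/m = 43/96
Expected probes = 1 + alpha/2 = 1 + 43/(2*96)
= 1 + 43/192
= 192/192 + 43/192
= 235/192


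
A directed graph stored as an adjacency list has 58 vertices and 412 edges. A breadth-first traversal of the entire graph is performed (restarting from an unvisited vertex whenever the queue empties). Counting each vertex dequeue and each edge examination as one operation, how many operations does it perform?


A full BFS traversal dequeues each vertex once and examines each edge once.
Vertex visits: 58
Edge visits: 412
V + E = 58 + 412 = 470


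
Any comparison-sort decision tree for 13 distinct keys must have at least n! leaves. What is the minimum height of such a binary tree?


A binary decision tree of height h has at most 2^h leaves and needs at least n! of them, so h >= ceil(log2(n!)).
Compute 13! as a running product:
  x2 = 2, x3 = 6, x4 = 24, x5 = 120
  x6 = 720, x7 = 5040, x8 = 40320, x9 = 362880
  x10 = 3628800, x11 = 39916800, x12 = 479001600, x13 = 6227020800
13! = 6227020800
Bracket between powers of 2:
  2^32 = 4294967296 < 6227020800 <= 8589934592 = 2^33
So ceil(log2(13!)) = 33


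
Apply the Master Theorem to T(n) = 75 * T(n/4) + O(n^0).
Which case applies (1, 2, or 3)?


The Master Theorem: T(n) = a*T(n/b) + O(n^c)
  a = 75, b = 4, c = 0
log_b(a) = log_4(75) ~ 3.114
Compare b^c with a: 4^0 = 1 < 75, so c < log_b(a).
Since c < log_b(a), Case 1 applies.
T(n) = O(n^(log_4 75)) ~ O(n^3.114)
Master Theorem case = 1


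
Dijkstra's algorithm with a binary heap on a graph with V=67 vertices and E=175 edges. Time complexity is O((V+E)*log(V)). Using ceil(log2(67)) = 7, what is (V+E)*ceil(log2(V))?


Dijkstra with a binary heap: each vertex is extracted once, each edge may relax once.
Each heap operation costs O(log V).
V + E = 67 + 175 = 242
ceil(log2(67)) = 7 (since 2^6 = 64 < 67 <= 128 = 2^7)
Total heap work = (V+E) * ceil(log2(V)) = 242 * 7 = 1694


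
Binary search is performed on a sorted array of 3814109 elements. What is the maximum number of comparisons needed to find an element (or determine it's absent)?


Binary search halves the search space each comparison:
  Step 1: search space = 3814109 -> 1907054
  Step 2: search space = 1907054 -> 953527
  Step 3: search space = 953527 -> 476763
  Step 4: search space = 476763 -> 238381
  Step 5: search space = 238381 -> 119190
  Step 6: search space = 119190 -> 59595
  Step 7: search space = 59595 -> 29797
  Step 8: search space = 29797 -> 14898
  Step 9: search space = 14898 -> 7449
  Step 10: search space = 7449 -> 3724
  Step 11: search space = 3724 -> 1862
  Step 12: search space = 1862 -> 931
  Step 13: search space = 931 -> 465
  Step 14: search space = 465 -> 232
  Step 15: search space = 232 -> 116
  Step 16: search space = 116 -> 58
  Step 17: search space = 58 -> 29
  Step 18: search space = 29 -> 14
  Step 19: search space = 14 -> 7
  Step 20: search space = 7 -> 3
  Step 21: search space = 3 -> 1
  Step 22: search space = 1 (final check)
Maximum comparisons = floor(log2(3814109)) + 1 = 21 + 1 = 22


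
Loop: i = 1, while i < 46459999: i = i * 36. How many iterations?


i multiplies by 36 each step:
i = 1 -> 36 -> 1296 -> 46656 -> 1679616 -> 60466176 (stop)
Iterations = ceil(log_36(46459999)) = 5


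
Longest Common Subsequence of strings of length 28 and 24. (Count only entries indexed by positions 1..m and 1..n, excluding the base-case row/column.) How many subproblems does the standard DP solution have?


DP table indexed by positions in both strings.
First string: 28 positions
Second string: 24 positions
Total = 28 * 24 = 672


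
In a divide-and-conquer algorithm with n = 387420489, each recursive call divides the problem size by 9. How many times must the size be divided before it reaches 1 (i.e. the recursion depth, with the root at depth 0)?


Number of divisions = log_9(387420489)
Sizes: 387420489 -> 43046721 -> 4782969 -> 531441 -> 59049 -> 6561 -> 729 -> 81 -> 9 -> 1 (9 divisions)
Recursion depth = 9


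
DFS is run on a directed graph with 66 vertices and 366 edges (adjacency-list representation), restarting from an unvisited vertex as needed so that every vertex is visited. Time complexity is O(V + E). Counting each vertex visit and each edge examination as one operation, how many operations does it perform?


A full DFS traversal processes each vertex exactly once (push/pop on stack).
Each directed edge is examined once.
V = 66, E = 366
V + E = 432


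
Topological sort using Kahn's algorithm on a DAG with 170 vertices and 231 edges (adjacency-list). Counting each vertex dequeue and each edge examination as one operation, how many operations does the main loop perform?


Kahn's algorithm:
  1. Compute in-degrees: O(V + E)
  2. Process queue: each vertex dequeued once (O(V))
     each edge examined once (O(E))
Total = V + E = 170 + 231 = 401


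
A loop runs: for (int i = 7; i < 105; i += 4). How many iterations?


Loop starts at i = 7, increments by 4, stops when i >= 105.
Number of iterations = ceil((105 - 7) / 4)
= ceil(98 / 4)
= 25


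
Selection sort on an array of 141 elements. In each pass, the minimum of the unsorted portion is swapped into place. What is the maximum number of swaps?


Selection sort performs one swap per pass:
  Pass 1: find min in positions 0 to 140, swap with position 0
  Pass 2: find min in positions 1 to 140, swap with position 1
  Pass 3: find min in positions 2 to 140, swap with position 2
  Pass 4: find min in positions 3 to 140, swap with position 3
  Pass 5: find min in positions 4 to 140, swap with position 4
  ... (135 more passes)
Total passes (and swaps) = n - 1 = 141 - 1 = 140


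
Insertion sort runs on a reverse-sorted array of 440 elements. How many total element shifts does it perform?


Sum of shifts = 1 + 2 + 3 + ... + 439
= 440 * 439 / 2
= 193160 / 2
= 96580


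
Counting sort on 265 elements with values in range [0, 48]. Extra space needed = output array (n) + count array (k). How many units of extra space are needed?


Output array size: 265 (to store sorted result)
Count array size: 49 (one slot per possible value, range 0 to 48)
Total extra space = 265 + 49 = 314


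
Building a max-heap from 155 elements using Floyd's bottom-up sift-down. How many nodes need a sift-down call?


In a heap of 155 elements (0-indexed array):
  Last element index: 154
  Parent of last element: floor((154 - 1) / 2) = 76
  Internal nodes: indices 0 to 76
  Count = floor(155/2) = 77


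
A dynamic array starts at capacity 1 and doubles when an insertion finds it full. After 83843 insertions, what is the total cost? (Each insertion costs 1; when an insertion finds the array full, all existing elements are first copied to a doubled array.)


Insertion cost: 83843 (one per element)
Resizes occur just before inserting elements 2, 3, 5, 9, ...
Elements copied at each resize: 1 + 2 + 4 + 8 + 16 + 32 + 64 + 128 + 256 + 512 + 1024 + 2048 + 4096 + 8192 + 16384 + 32768 + 65536
Sum of copies = 131071 (geometric series: 2^k - 1)
Total = 83843 + 131071 = 214914


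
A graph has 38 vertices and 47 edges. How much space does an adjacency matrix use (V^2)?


Adjacency matrix: V x V grid of entries
Space = V^2 = 38^2 = 38 * 38 = 1444


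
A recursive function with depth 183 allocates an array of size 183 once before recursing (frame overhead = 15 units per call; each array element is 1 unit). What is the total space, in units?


Array allocation: 183 units (allocated once)
Stack frames: 183 deep * 15 per frame = 2745 units
Total = 183 + 2745 = 2928


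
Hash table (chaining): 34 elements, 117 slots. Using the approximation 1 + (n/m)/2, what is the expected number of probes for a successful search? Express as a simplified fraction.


Computing expected probes:
alpha = 34/117
= 1 + alpha/2
= 1 + 34/(2*117)
= (2*117 + 34) / (2*117)
= 268/234 = 134/117


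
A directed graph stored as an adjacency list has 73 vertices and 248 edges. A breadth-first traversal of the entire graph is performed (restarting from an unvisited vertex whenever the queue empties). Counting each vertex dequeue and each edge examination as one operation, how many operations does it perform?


A full BFS traversal dequeues each vertex once and examines each edge once.
Vertex visits: 73
Edge visits: 248
V + E = 73 + 248 = 321


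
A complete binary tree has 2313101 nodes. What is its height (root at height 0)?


In a complete binary tree, level k holds nodes 2^k .. 2^(k+1)-1 (1-indexed).
Height = floor(log2(n)) = floor(log2(2313101)) = 21
Check: 2^21 = 2097152 <= 2313101 < 4194304 = 2^22


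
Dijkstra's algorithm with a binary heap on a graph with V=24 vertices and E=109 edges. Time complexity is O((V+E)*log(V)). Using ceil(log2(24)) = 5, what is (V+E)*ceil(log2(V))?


Dijkstra with a binary heap: each vertex is extracted once, each edge may relax once.
Each heap operation costs O(log V).
V + E = 24 + 109 = 133
ceil(log2(24)) = 5 (since 2^4 = 16 < 24 <= 32 = 2^5)
Total heap work = (V+E) * ceil(log2(V)) = 133 * 5 = 665


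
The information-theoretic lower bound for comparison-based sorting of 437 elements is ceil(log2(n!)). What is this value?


A binary decision tree of height h has at most 2^h leaves and needs at least n! of them, so h >= ceil(log2(n!)).
437! is far too large to multiply out, so use Stirling's series:
  ln(n!) ~ n ln n - n + (1/2) ln(2 pi n) + 1/(12n)  (error below 1/(360 n^3), negligible here)
  ln(437) = 6.0799332
  n ln n = 437 * 6.0799332 = 2656.9308
  (1/2) ln(2 pi * 437) = (1/2) ln(2745.7520) = 3.9589
  1/(12*437) = 0.0002
  ln(437!) ~ 2656.9308 - 437 + 3.9589 + 0.0002 = 2223.8899
Convert to base 2: log2(437!) = 2223.8899 / ln 2 = 2223.8899 / 0.69314718 = 3208.3949
ceil(3208.3949) = 3209


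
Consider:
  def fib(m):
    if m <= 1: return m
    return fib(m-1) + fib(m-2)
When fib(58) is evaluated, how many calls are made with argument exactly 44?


Let N(m) = number of times fib(m) is called while evaluating fib(58).
N(58) = 1 (the initial call).
N(57) = 1 (only fib(58) calls it).
For 1 <= m <= 56: fib(m) is called by fib(m+1) and fib(m+2), so
  N(m) = N(m+1) + N(m+2).
fib(0) is called only by fib(2), so N(0) = N(2).
Walk down from m=58:
  N(58)=1, N(57)=1, N(56)=2, N(55)=3, N(54)=5, N(53)=8, N(52)=13, N(51)=21, N(50)=34, N(49)=55, N(48)=89, N(47)=144, N(46)=233, N(45)=377, N(44)=610
N(44) = 610


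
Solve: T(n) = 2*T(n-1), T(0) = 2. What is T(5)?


Unrolling:
T(5) = 2*T(4) = 2^2*T(3) = ... = 2^5*T(0)
= 2^5 * 2
= 32 * 2 = 64


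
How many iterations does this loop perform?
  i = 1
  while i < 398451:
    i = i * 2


The loop variable doubles each iteration:
i = 1 -> 2 -> 4 -> 8 -> 16 -> 32 -> 64 -> 128 -> 256 -> 512 -> 1024 -> 2048 -> 4096 -> 8192 -> 16384 -> 32768 -> 65536 -> 131072 -> 262144 -> 524288 (stop, 524288 >= 398451)
Number of doublings = ceil(log2(398451)) = 19


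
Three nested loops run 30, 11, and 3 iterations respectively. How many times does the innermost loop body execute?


Loop 1 (outermost): 30 iterations
Loop 2 (middle): 11 iterations per outer
Loop 3 (innermost): 3 iterations per middle
Total = 30 * 11 * 3 = 990


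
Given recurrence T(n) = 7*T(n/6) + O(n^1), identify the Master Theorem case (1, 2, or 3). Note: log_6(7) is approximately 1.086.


Master Theorem parameters: a=7, b=6, c=1
log_b(a) = 1.086
Compare b^c with a: 6^1 = 6 < 7, so c < log_b(a).
Comparing c=1 vs log_b(a)=1.086:
1 < 1.086 => Case 1
Result: T(n) = O(n^(log_6 7)) ~ O(n^1.086)
Master Theorem case = 1


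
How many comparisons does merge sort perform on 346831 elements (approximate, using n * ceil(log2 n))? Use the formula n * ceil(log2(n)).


Recursion depth: ceil(log2(346831)) = 19
Each recursion level merges n = 346831 elements
Total = 346831 * 19 = 6589789


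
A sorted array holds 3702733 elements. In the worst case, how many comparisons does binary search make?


Halving sequence: 3702733 -> 1851366 -> 925683 -> 462841 -> 231420 -> 115710 -> 57855 -> 28927 -> 14463 -> 7231 -> 3615 -> 1807 -> 903 -> 451 -> 225 -> 112 -> 56 -> 28 -> 14 -> 7 -> 3 -> 1
Number of halvings = 21
Max comparisons = 21 + 1 = 22


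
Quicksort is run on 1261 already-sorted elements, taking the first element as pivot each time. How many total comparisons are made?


Sum of comparisons per partition:
1260 + 1259 + ... + 1 + 0
= 1261 * (1261 - 1) / 2
= 1261 * 1260 / 2
= 794430


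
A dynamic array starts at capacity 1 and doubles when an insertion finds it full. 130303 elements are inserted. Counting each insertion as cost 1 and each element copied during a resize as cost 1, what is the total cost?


n = 130303
Insertion costs: 130303
Resizes copy 1, 2, 4, ... up to the largest power of 2 that is <= n-1 = 130302, i.e. 65536.
Copy costs = 1 + 2 + 4 + 8 + 16 + 32 + 64 + 128 + 256 + 512 + 1024 + 2048 + 4096 + 8192 + 16384 + 32768 + 65536 = 131071
Total = 130303 + 131071 = 261374


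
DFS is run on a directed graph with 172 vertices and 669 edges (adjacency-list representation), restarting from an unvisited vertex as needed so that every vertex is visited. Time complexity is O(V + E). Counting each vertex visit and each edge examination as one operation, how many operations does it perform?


A full DFS traversal processes each vertex exactly once (push/pop on stack).
Each directed edge is examined once.
V = 172, E = 669
V + E = 841


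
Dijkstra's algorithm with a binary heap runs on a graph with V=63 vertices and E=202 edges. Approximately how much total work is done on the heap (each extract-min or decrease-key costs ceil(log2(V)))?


Dijkstra with a binary heap: each vertex is extracted once, each edge may relax once.
Each heap operation costs O(log V).
V + E = 63 + 202 = 265
ceil(log2(63)) = 6 (since 2^5 = 32 < 63 <= 64 = 2^6)
Total heap work = (V+E) * ceil(log2(V)) = 265 * 6 = 1590


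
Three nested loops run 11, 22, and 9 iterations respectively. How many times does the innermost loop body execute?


Loop 1 (outermost): 11 iterations
Loop 2 (middle): 22 iterations per outer
Loop 3 (innermost): 9 iterations per middle
Total = 11 * 22 * 9 = 2178


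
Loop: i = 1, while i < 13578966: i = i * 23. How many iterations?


i multiplies by 23 each step:
i = 1 -> 23 -> 529 -> 12167 -> 279841 -> 6436343 -> 148035889 (stop)
Iterations = ceil(log_23(13578966)) = 6


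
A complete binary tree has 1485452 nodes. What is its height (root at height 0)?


In a complete binary tree, level k holds nodes 2^k .. 2^(k+1)-1 (1-indexed).
Height = floor(log2(n)) = floor(log2(1485452)) = 20
Check: 2^20 = 1048576 <= 1485452 < 2097152 = 2^21


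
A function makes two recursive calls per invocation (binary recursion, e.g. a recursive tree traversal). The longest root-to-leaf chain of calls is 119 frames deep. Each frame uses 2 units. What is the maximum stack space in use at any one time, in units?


Binary recursion: the two calls run one after the other, so only one root-to-leaf chain of frames is on the stack at a time.
Maximum depth (longest chain) = 119 frames
Each frame = 2 units
Max stack space = 119 * 2 = 238


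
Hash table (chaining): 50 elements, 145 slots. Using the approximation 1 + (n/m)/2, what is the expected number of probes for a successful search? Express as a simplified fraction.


Computing expected probes:
alpha = 50/145
= 1 + alpha/2
= 1 + 50/(2*145)
= (2*145 + 50) / (2*145)
= 340/290 = 34/29


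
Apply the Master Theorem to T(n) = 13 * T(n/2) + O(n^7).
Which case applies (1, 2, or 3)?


The Master Theorem: T(n) = a*T(n/b) + O(n^c)
  a = 13, b = 2, c = 7
log_b(a) = log_2(13) ~ 3.7
Compare b^c with a: 2^7 = 128 > 13, so c > log_b(a).
Since c > log_b(a), Case 3 applies.
T(n) = O(n^7)
Master Theorem case = 3


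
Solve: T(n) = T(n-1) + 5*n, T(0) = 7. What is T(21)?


Expanding the recurrence:
T(21) = T(20) + 5*21
       = T(19) + 5*20 + 5*21
       ...
       = T(0) + 5*(1 + 2 + ... + 21)
       = 7 + 5 * 21*22/2
       = 7 + 5 * 231
       = 7 + 1155 = 1162


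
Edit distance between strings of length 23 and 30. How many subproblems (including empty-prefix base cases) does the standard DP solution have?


The table includes base cases (empty prefixes).
Rows: (m+1) = 24
Columns: (n+1) = 31
Total = 24 * 31 = 744


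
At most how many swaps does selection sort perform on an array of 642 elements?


Each of the 641 passes places one element in its final position.
Pass 1: swap minimum into position 0
Pass 2: swap minimum of remaining into position 1
...
Pass 641: last two elements, one swap
Maximum swaps = 642 - 1 = 641


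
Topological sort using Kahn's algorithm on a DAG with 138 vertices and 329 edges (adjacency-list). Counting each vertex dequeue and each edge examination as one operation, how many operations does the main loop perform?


Kahn's algorithm:
  1. Compute in-degrees: O(V + E)
  2. Process queue: each vertex dequeued once (O(V))
     each edge examined once (O(E))
Total = V + E = 138 + 329 = 467


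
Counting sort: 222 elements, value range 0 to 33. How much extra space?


n = 222 (output array)
k = 34 (count array for 34 distinct values)
Extra space = 222 + 34 = 256


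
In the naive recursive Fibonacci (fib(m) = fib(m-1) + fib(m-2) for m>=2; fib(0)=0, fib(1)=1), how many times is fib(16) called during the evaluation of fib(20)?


Let N(m) = number of times fib(m) is called while evaluating fib(20).
N(20) = 1 (the initial call).
N(19) = 1 (only fib(20) calls it).
For 1 <= m <= 18: fib(m) is called by fib(m+1) and fib(m+2), so
  N(m) = N(m+1) + N(m+2).
fib(0) is called only by fib(2), so N(0) = N(2).
Walk down from m=20:
  N(20)=1, N(19)=1, N(18)=2, N(17)=3, N(16)=5
N(16) = 5


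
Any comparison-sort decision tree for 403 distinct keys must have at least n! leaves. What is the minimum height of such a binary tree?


A binary decision tree of height h has at most 2^h leaves and needs at least n! of them, so h >= ceil(log2(n!)).
403! is far too large to multiply out, so use Stirling's series:
  ln(n!) ~ n ln n - n + (1/2) ln(2 pi n) + 1/(12n)  (error below 1/(360 n^3), negligible here)
  ln(403) = 5.9989366
  n ln n = 403 * 5.9989366 = 2417.5714
  (1/2) ln(2 pi * 403) = (1/2) ln(2532.1237) = 3.9184
  1/(12*403) = 0.0002
  ln(403!) ~ 2417.5714 - 403 + 3.9184 + 0.0002 = 2018.4900
Convert to base 2: log2(403!) = 2018.4900 / ln 2 = 2018.4900 / 0.69314718 = 2912.0655
ceil(2912.0655) = 2913


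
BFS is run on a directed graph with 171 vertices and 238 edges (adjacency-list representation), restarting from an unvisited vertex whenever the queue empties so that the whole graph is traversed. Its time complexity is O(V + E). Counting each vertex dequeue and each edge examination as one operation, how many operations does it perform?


A full BFS traversal dequeues each vertex exactly once and examines each directed edge exactly once.
V = 171 (vertex processing cost)
E = 238 (edge examination cost)
Total operations proportional to V + E = 171 + 238 = 409


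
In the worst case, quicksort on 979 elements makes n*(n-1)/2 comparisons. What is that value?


Sum of comparisons per partition:
978 + 977 + ... + 1 + 0
= 979 * (979 - 1) / 2
= 979 * 978 / 2
= 478731


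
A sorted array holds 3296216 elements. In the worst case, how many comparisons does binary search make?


Halving sequence: 3296216 -> 1648108 -> 824054 -> 412027 -> 206013 -> 103006 -> 51503 -> 25751 -> 12875 -> 6437 -> 3218 -> 1609 -> 804 -> 402 -> 201 -> 100 -> 50 -> 25 -> 12 -> 6 -> 3 -> 1
Number of halvings = 21
Max comparisons = 21 + 1 = 22


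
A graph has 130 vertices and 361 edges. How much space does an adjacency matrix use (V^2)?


Adjacency matrix: V x V grid of entries
Space = V^2 = 130^2 = 130 * 130 = 16900


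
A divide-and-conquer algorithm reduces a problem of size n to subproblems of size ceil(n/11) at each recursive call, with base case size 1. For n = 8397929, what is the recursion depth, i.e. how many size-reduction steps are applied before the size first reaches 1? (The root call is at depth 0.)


Each step divides the size by 11 (rounding up); after k steps the size is ceil(n/11^k), which equals 1 exactly when 11^k >= n.
So the depth is the smallest k with 11^k >= 8397929, i.e. ceil(log_11(8397929)).
11^6 = 1771561 < 8397929 <= 19487171 = 11^7
Recursion depth = 7


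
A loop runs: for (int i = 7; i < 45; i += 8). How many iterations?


Loop starts at i = 7, increments by 8, stops when i >= 45.
Number of iterations = ceil((45 - 7) / 8)
= ceil(38 / 8)
= 5


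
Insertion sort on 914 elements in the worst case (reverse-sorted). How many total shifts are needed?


In the worst case (reverse-sorted), each element shifts past all previous:
  Element 1: 1 shifts
  Element 2: 2 shifts
  Element 3: 3 shifts
  Element 4: 4 shifts
  Element 5: 5 shifts
  ...
  Element 913: 913 shifts
Total = 1 + 2 + ... + 913
= 914*(914-1)/2 = 417241


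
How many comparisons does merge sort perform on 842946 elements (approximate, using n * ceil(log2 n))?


Recursion depth: ceil(log2(842946)) = 20
Each recursion level merges n = 842946 elements
Total = 842946 * 20 = 16858920


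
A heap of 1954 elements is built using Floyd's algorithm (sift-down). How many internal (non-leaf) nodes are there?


Leaf nodes occupy roughly half the array.
Sift-down is called for each internal node, starting from the last one.
Internal nodes = floor(n/2) = floor(1954/2) = 977


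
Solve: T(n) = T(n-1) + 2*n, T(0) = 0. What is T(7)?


Expanding the recurrence:
T(7) = T(6) + 2*7
       = T(5) + 2*6 + 2*7
       ...
       = T(0) + 2*(1 + 2 + ... + 7)
       = 0 + 2 * 7*8/2
       = 0 + 2 * 28
       = 0 + 56 = 56


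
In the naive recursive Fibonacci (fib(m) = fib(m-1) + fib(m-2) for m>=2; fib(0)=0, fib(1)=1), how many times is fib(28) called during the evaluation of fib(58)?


Let N(m) = number of times fib(m) is called while evaluating fib(58).
N(58) = 1 (the initial call).
N(57) = 1 (only fib(58) calls it).
For 1 <= m <= 56: fib(m) is called by fib(m+1) and fib(m+2), so
  N(m) = N(m+1) + N(m+2).
fib(0) is called only by fib(2), so N(0) = N(2).
Walk down from m=58:
  N(58)=1, N(57)=1, N(56)=2, N(55)=3, N(54)=5, N(53)=8, N(52)=13, N(51)=21, N(50)=34, N(49)=55, N(48)=89, N(47)=144, N(46)=233, N(45)=377, N(44)=610, N(43)=987, N(42)=1597, N(41)=2584, N(40)=4181, N(39)=6765, N(38)=10946, N(37)=17711, N(36)=28657, N(35)=46368, N(34)=75025, N(33)=121393, N(32)=196418, N(31)=317811, N(30)=514229, N(29)=832040, N(28)=1346269
N(28) = 1346269


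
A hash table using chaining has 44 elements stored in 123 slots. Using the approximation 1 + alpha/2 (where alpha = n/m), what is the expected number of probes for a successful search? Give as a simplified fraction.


Load factor alpha = n/m = 44/123
Expected probes = 1 + alpha/2 = 1 + 44/(2*123)
= 1 + 44/246
= 246/246 + 44/246
= 290/246
Simplify: 145/123


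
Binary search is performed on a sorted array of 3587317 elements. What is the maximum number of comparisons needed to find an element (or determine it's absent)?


Binary search halves the search space each comparison:
  Step 1: search space = 3587317 -> 1793658
  Step 2: search space = 1793658 -> 896829
  Step 3: search space = 896829 -> 448414
  Step 4: search space = 448414 -> 224207
  Step 5: search space = 224207 -> 112103
  Step 6: search space = 112103 -> 56051
  Step 7: search space = 56051 -> 28025
  Step 8: search space = 28025 -> 14012
  Step 9: search space = 14012 -> 7006
  Step 10: search space = 7006 -> 3503
  Step 11: search space = 3503 -> 1751
  Step 12: search space = 1751 -> 875
  Step 13: search space = 875 -> 437
  Step 14: search space = 437 -> 218
  Step 15: search space = 218 -> 109
  Step 16: search space = 109 -> 54
  Step 17: search space = 54 -> 27
  Step 18: search space = 27 -> 13
  Step 19: search space = 13 -> 6
  Step 20: search space = 6 -> 3
  Step 21: search space = 3 -> 1
  Step 22: search space = 1 (final check)
Maximum comparisons = floor(log2(3587317)) + 1 = 21 + 1 = 22


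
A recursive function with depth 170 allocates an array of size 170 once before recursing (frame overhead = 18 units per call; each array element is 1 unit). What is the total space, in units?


Array allocation: 170 units (allocated once)
Stack frames: 170 deep * 18 per frame = 3060 units
Total = 170 + 3060 = 3230


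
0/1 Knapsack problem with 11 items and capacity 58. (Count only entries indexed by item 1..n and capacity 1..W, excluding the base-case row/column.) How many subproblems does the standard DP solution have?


The DP table is indexed by (item, capacity).
Rows: 11 items
Columns: 58 capacity values (1 to W)
Total subproblems = 11 * 58 = 638


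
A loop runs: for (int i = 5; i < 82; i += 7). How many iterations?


Loop starts at i = 5, increments by 7, stops when i >= 82.
Number of iterations = ceil((82 - 5) / 7)
= ceil(77 / 7)
= 11


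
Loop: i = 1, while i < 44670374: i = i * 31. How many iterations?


i multiplies by 31 each step:
i = 1 -> 31 -> 961 -> 29791 -> 923521 -> 28629151 -> 887503681 (stop)
Iterations = ceil(log_31(44670374)) = 6


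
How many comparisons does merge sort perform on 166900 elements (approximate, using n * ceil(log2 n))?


Recursion depth: ceil(log2(166900)) = 18
Each recursion level merges n = 166900 elements
Total = 166900 * 18 = 3004200


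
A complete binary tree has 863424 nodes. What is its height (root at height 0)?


In a complete binary tree, level k holds nodes 2^k .. 2^(k+1)-1 (1-indexed).
Height = floor(log2(n)) = floor(log2(863424)) = 19
Check: 2^19 = 524288 <= 863424 < 1048576 = 2^20


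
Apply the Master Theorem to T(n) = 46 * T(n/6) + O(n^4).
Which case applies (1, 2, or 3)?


The Master Theorem: T(n) = a*T(n/b) + O(n^c)
  a = 46, b = 6, c = 4
log_b(a) = log_6(46) ~ 2.137
Compare b^c with a: 6^4 = 1296 > 46, so c > log_b(a).
Since c > log_b(a), Case 3 applies.
T(n) = O(n^4)
Master Theorem case = 3


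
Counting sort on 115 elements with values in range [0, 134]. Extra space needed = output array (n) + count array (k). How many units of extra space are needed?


Output array size: 115 (to store sorted result)
Count array size: 135 (one slot per possible value, range 0 to 134)
Total extra space = 115 + 135 = 250


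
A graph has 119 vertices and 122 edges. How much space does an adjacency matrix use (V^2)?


Adjacency matrix: V x V grid of entries
Space = V^2 = 119^2 = 119 * 119 = 14161


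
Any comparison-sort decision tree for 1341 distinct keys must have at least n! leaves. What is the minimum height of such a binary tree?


A binary decision tree of height h has at most 2^h leaves and needs at least n! of them, so h >= ceil(log2(n!)).
1341! is far too large to multiply out, so use Stirling's series:
  ln(n!) ~ n ln n - n + (1/2) ln(2 pi n) + 1/(12n)  (error below 1/(360 n^3), negligible here)
  ln(1341) = 7.2011709
  n ln n = 1341 * 7.2011709 = 9656.7702
  (1/2) ln(2 pi * 1341) = (1/2) ln(8425.7515) = 4.5195
  1/(12*1341) = 0.0001
  ln(1341!) ~ 9656.7702 - 1341 + 4.5195 + 0.0001 = 8320.2898
Convert to base 2: log2(1341!) = 8320.2898 / ln 2 = 8320.2898 / 0.69314718 = 12003.6408
ceil(12003.6408) = 12004


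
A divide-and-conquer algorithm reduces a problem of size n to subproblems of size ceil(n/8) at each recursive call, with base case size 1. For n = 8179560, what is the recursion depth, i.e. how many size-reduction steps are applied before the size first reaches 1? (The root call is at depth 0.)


Each step divides the size by 8 (rounding up); after k steps the size is ceil(n/8^k), which equals 1 exactly when 8^k >= n.
So the depth is the smallest k with 8^k >= 8179560, i.e. ceil(log_8(8179560)).
8^7 = 2097152 < 8179560 <= 16777216 = 8^8
Recursion depth = 8


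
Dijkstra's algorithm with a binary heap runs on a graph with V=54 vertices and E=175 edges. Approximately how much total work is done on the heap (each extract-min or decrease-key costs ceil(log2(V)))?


Dijkstra with a binary heap: each vertex is extracted once, each edge may relax once.
Each heap operation costs O(log V).
V + E = 54 + 175 = 229
ceil(log2(54)) = 6 (since 2^5 = 32 < 54 <= 64 = 2^6)
Total heap work = (V+E) * ceil(log2(V)) = 229 * 6 = 1374


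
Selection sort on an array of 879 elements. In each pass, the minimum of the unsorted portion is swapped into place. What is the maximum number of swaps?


Selection sort performs one swap per pass:
  Pass 1: find min in positions 0 to 878, swap with position 0
  Pass 2: find min in positions 1 to 878, swap with position 1
  Pass 3: find min in positions 2 to 878, swap with position 2
  Pass 4: find min in positions 3 to 878, swap with position 3
  Pass 5: find min in positions 4 to 878, swap with position 4
  ... (873 more passes)
Total passes (and swaps) = n - 1 = 879 - 1 = 878


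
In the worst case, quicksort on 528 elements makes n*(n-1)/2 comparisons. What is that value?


Sum of comparisons per partition:
527 + 526 + ... + 1 + 0
= 528 * (528 - 1) / 2
= 528 * 527 / 2
= 139128


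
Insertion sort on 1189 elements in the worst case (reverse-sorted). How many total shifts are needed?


In the worst case (reverse-sorted), each element shifts past all previous:
  Element 1: 1 shifts
  Element 2: 2 shifts
  Element 3: 3 shifts
  Element 4: 4 shifts
  Element 5: 5 shifts
  ...
  Element 1188: 1188 shifts
Total = 1 + 2 + ... + 1188
= 1189*(1189-1)/2 = 706266


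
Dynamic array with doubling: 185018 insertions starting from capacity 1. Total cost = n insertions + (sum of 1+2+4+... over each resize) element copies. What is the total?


n = 185018
Insertion costs: 185018
Resizes copy 1, 2, 4, ... up to the largest power of 2 that is <= n-1 = 185017, i.e. 131072.
Copy costs = 1 + 2 + 4 + 8 + 16 + 32 + 64 + 128 + 256 + 512 + 1024 + 2048 + 4096 + 8192 + 16384 + 32768 + 65536 + 131072 = 262143
Total = 185018 + 262143 = 447161


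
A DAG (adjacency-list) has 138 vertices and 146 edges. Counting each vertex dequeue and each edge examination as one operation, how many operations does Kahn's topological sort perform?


V = 138 (vertex processing)
E = 146 (edge processing)
V + E = 138 + 146 = 284


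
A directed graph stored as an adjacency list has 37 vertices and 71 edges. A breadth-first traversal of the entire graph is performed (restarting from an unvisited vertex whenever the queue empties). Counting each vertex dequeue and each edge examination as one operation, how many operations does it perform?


A full BFS traversal dequeues each vertex once and examines each edge once.
Vertex visits: 37
Edge visits: 71
V + E = 37 + 71 = 108


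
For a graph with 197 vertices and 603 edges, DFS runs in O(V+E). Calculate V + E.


A full DFS traversal visits each vertex once and examines each edge once.
V = 197
E = 603
Sum = 197 + 603 = 800


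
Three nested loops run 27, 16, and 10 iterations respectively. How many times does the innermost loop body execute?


Loop 1 (outermost): 27 iterations
Loop 2 (middle): 16 iterations per outer
Loop 3 (innermost): 10 iterations per middle
Total = 27 * 16 * 10 = 4320


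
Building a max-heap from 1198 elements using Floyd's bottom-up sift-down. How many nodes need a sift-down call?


In a heap of 1198 elements (0-indexed array):
  Last element index: 1197
  Parent of last element: floor((1197 - 1) / 2) = 598
  Internal nodes: indices 0 to 598
  Count = floor(1198/2) = 599


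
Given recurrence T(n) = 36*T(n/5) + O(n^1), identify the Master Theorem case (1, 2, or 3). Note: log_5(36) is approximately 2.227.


Master Theorem parameters: a=36, b=5, c=1
log_b(a) = 2.227
Compare b^c with a: 5^1 = 5 < 36, so c < log_b(a).
Comparing c=1 vs log_b(a)=2.227:
1 < 2.227 => Case 1
Result: T(n) = O(n^(log_5 36)) ~ O(n^2.227)
Master Theorem case = 1


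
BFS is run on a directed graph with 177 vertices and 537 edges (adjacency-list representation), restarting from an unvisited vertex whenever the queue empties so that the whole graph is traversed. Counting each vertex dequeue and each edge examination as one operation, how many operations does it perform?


A full BFS traversal dequeues each vertex exactly once and examines each directed edge exactly once.
V = 177 (vertex processing cost)
E = 537 (edge examination cost)
Total operations proportional to V + E = 177 + 537 = 714


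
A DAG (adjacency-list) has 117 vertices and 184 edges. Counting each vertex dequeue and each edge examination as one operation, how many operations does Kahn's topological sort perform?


V = 117 (vertex processing)
E = 184 (edge processing)
V + E = 117 + 184 = 301


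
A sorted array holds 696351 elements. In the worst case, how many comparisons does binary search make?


Halving sequence: 696351 -> 348175 -> 174087 -> 87043 -> 43521 -> 21760 -> 10880 -> 5440 -> 2720 -> 1360 -> 680 -> 340 -> 170 -> 85 -> 42 -> 21 -> 10 -> 5 -> 2 -> 1
Number of halvings = 19
Max comparisons = 19 + 1 = 20


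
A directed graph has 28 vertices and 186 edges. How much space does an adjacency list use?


Adjacency list: one list head per vertex + one entry per edge
Vertex heads: 28
Edge entries: 186
Total = 28 + 186 = 214


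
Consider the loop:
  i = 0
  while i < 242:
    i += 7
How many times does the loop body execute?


Starting at i = 0, each iteration adds 7.
Iterations until i >= 242:
  Iteration 1: i = 0 -> i = 7
  Iteration 2: i = 7 -> i = 14
  Iteration 3: i = 14 -> i = 21
  Iteration 4: i = 21 -> i = 28
  Iteration 5: i = 28 -> i = 35
  Iteration 6: i = 35 -> i = 42
  Iteration 7: i = 42 -> i = 49
  Iteration 8: i = 49 -> i = 56
  ... continuing ...
Total iterations = ceil(242/7) = 35


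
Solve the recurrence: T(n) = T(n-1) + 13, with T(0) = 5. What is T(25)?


Unrolling the recurrence:
T(25) = T(24) + 13
       = T(23) + 13 + 13
       = T(22) + 13*3
       ...
       = T(0) + 13*25
       = 5 + 325 = 330


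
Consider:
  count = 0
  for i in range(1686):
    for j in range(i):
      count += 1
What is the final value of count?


For each i, the inner loop runs i times:
  i=0: inner runs 0 times
  i=1: inner runs 1 time
  i=2: inner runs 2 times
  i=3: inner runs 3 times
  i=4: inner runs 4 times
  i=5: inner runs 5 times
  i=6: inner runs 6 times
  i=7: inner runs 7 times
  ...
Total = 0 + 1 + 2 + ... + 1685 = 1686*(1686-1)/2 = 1420455


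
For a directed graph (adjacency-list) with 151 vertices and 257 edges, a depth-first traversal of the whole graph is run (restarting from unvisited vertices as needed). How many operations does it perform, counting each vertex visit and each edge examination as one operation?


A full DFS traversal visits each vertex once and examines each edge once.
V = 151
E = 257
Sum = 151 + 257 = 408


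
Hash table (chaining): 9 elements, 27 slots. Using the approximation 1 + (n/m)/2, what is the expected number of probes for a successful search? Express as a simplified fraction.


Computing expected probes:
alpha = 9/27
= 1 + alpha/2
= 1 + 9/(2*27)
= (2*27 + 9) / (2*27)
= 63/54 = 7/6


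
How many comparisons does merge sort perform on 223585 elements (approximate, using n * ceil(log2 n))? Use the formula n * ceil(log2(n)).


Recursion depth: ceil(log2(223585)) = 18
Each recursion level merges n = 223585 elements
Total = 223585 * 18 = 4024530


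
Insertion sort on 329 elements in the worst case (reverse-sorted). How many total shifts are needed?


In the worst case (reverse-sorted), each element shifts past all previous:
  Element 1: 1 shifts
  Element 2: 2 shifts
  Element 3: 3 shifts
  Element 4: 4 shifts
  Element 5: 5 shifts
  ...
  Element 328: 328 shifts
Total = 1 + 2 + ... + 328
= 329*(329-1)/2 = 53956
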